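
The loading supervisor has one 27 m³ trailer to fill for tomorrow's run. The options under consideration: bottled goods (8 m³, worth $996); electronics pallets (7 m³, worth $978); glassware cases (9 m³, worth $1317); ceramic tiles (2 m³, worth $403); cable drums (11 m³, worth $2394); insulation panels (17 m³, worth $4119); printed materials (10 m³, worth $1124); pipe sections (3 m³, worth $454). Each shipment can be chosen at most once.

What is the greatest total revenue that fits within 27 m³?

A density-first pass picks ceramic tiles + insulation panels + pipe sections — 4976 at 22 m³.
Replace ceramic tiles with electronics pallets: the trade gains 575 net, giving 5551 at 27 m³.
Runner-up bottled goods + ceramic tiles + insulation panels tops out at 5518.

5551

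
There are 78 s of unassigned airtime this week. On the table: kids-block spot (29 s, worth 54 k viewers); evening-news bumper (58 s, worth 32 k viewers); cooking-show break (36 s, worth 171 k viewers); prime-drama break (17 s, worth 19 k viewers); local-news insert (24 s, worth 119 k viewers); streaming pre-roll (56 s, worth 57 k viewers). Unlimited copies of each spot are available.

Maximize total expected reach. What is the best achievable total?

By expected reach per s: local-news insert 4.96, cooking-show break 4.75, kids-block spot 1.86 lead.
Best packing: 3×local-news insert — 72 s, 357 total.
Every other selection either busts 78 s or fails to beat 357.

357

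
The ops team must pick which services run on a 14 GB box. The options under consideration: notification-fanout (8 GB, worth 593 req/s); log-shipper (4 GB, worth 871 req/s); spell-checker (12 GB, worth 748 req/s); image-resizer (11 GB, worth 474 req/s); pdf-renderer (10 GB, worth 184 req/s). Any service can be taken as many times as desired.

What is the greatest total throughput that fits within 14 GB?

2613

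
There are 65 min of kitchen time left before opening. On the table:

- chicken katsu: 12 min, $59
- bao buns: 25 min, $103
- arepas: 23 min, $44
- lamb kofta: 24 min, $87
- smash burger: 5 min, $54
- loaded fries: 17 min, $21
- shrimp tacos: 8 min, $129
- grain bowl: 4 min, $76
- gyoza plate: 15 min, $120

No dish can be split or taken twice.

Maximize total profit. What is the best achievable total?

487

The ratio heuristic lands on chicken katsu + smash burger + loaded fries + shrimp tacos + grain bowl + gyoza plate (459) but leaves 4 min idle.
The 22 min tied up in smash burger and loaded fries is better spent on bao buns — total rises to 487 (64 min).
The closest alternative, bao buns + smash burger + shrimp tacos + grain bowl + gyoza plate, reaches only 482.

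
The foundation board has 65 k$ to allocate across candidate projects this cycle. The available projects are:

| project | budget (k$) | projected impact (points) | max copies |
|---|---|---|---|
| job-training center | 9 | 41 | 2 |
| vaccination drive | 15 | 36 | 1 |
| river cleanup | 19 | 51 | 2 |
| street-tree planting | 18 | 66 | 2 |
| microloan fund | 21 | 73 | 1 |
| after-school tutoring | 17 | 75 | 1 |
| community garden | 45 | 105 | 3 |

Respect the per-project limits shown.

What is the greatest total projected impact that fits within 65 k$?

Greedy by ratio would take 2×job-training center + street-tree planting + after-school tutoring: 53 k$ used, total 223.
Replace job-training center with microloan fund: the trade gains 32 net, giving 255 at 65 k$.

255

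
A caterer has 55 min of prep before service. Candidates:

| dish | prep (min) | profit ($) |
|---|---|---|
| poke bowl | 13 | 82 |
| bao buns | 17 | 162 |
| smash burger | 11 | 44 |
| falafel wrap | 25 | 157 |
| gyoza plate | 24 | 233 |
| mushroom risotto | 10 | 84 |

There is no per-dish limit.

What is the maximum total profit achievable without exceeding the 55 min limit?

492

A density-first pass picks 2×gyoza plate — 466 at 48 min.
The 48 min tied up in 2×gyoza plate is better spent on 2×bao buns + 2×mushroom risotto — total rises to 492 (54 min).
No other feasible combination exceeds 492.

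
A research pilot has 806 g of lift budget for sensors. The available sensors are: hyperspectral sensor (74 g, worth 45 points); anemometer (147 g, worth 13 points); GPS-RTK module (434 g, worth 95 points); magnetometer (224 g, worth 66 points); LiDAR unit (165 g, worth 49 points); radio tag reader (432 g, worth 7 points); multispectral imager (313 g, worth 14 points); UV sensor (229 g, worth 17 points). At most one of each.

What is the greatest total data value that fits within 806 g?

206

Greedy by ratio would take hyperspectral sensor + anemometer + magnetometer + LiDAR unit: 610 g used, total 173.
The 312 g tied up in anemometer and LiDAR unit is better spent on GPS-RTK module — total rises to 206 (732 g).
Nothing else within 806 g beats 206.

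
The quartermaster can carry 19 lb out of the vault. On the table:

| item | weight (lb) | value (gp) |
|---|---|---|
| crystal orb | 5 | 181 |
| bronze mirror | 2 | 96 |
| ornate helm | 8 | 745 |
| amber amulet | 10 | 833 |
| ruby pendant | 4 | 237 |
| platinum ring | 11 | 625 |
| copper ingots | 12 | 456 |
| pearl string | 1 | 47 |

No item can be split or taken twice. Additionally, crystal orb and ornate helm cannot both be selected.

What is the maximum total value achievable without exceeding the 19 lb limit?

1625

Ornate helm + amber amulet + pearl string uses 19 of the 19 lb and totals 1625.
No other feasible combination exceeds 1625.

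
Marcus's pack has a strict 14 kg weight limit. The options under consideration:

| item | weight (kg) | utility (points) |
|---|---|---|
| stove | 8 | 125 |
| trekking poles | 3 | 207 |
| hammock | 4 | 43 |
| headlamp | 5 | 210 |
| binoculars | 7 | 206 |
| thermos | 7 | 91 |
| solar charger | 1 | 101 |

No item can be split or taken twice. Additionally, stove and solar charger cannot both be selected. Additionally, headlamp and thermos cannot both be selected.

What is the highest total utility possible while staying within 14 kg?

Density check — solar charger 101.00, trekking poles 69.00, headlamp 42.00 are the best per kg.
Best packing: trekking poles + hammock + headlamp + solar charger — 13 kg, 561 total.

561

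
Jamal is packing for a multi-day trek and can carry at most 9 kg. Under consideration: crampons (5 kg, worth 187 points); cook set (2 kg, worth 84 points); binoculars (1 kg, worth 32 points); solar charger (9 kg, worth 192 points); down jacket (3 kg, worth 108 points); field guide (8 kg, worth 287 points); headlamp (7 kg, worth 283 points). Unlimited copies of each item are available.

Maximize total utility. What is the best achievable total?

368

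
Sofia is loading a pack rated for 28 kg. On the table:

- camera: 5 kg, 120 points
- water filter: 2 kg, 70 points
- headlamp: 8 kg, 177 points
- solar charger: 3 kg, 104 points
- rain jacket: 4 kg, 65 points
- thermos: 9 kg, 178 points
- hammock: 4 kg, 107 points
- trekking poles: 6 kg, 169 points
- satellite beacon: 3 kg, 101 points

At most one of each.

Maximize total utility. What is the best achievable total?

747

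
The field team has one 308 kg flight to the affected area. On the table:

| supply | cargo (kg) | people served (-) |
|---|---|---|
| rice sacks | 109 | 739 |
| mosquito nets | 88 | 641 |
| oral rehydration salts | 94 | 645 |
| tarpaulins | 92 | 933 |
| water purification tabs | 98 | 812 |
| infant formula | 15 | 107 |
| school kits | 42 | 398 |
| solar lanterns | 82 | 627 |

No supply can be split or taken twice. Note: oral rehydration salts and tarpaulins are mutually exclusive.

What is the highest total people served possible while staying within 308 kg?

2599

Density check — tarpaulins 10.14, school kits 9.48, water purification tabs 8.29 are the best per kg.
Greedy by ratio would take tarpaulins + water purification tabs + infant formula + school kits: 247 kg used, total 2250.
Dropping water purification tabs and infant formula frees 113 kg; slotting in mosquito nets + solar lanterns (170 kg) lifts the total to 2599 at 304 kg.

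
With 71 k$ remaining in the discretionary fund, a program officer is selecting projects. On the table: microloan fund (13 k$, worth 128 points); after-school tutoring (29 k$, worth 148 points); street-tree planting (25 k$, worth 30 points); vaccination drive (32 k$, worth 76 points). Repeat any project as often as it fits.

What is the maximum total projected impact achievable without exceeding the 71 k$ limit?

640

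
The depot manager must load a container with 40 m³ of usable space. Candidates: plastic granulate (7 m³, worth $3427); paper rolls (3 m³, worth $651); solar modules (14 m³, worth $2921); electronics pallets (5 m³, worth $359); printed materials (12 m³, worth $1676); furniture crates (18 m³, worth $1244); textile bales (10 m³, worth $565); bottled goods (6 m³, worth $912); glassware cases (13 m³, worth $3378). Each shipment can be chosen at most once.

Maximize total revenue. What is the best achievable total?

10638

Greedy by ratio would take plastic granulate + paper rolls + solar modules + glassware cases: 37 m³ used, total 10377.
Dropping paper rolls frees 3 m³; slotting in bottled goods (6 m³) lifts the total to 10638 at 40 m³.
That's the maximum — no swap from here does better than 10638.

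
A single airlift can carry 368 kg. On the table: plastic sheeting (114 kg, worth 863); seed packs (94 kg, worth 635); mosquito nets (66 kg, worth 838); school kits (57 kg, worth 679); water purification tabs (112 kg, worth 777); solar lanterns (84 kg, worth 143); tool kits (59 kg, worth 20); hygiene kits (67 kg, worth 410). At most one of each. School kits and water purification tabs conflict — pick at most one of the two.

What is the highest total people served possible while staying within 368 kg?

3015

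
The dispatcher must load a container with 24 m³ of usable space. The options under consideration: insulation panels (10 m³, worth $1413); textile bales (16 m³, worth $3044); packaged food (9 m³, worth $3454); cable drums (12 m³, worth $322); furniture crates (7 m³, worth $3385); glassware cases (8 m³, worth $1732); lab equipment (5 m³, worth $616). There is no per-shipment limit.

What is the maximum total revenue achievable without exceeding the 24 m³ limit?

Density check — furniture crates 483.57, packaged food 383.78, glassware cases 216.50, textile bales 190.25 are the best per m³.
Taking the top-ratio shipments first gives 3×furniture crates for 10155 (21 m³).
The 7 m³ tied up in furniture crates is better spent on packaged food — total rises to 10224 (23 m³).
No other feasible combination exceeds 10224.

10224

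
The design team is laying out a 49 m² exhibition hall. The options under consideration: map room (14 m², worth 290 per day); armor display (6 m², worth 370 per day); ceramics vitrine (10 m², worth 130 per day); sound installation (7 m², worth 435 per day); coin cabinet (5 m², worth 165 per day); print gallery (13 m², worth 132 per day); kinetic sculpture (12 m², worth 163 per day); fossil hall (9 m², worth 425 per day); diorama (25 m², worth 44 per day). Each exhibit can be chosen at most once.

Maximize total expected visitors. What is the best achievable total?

Ranking by ratio (expected visitors/m²): sound installation 62.14, armor display 61.67, fossil hall 47.22.
Taking the top-ratio exhibits first gives map room + armor display + sound installation + coin cabinet + fossil hall for 1685 (41 m²).
Replace map room with ceramics vitrine + kinetic sculpture: the trade gains 3 net, giving 1688 at 49 m².

1688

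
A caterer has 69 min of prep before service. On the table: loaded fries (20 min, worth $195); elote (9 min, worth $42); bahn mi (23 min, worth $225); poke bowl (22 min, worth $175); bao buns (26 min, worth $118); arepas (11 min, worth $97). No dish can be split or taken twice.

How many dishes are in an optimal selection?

3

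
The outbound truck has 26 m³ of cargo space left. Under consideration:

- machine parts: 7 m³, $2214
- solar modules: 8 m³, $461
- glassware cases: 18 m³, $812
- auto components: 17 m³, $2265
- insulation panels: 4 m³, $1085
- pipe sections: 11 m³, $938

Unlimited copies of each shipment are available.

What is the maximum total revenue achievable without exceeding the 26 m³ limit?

7727

By revenue per m³: machine parts 316.29, insulation panels 271.25, auto components 133.24, pipe sections 85.27 lead.
The ratio ordering already packs tightly: 3×machine parts + insulation panels, 25 m³, 7727.
Nothing else within 26 m³ beats 7727.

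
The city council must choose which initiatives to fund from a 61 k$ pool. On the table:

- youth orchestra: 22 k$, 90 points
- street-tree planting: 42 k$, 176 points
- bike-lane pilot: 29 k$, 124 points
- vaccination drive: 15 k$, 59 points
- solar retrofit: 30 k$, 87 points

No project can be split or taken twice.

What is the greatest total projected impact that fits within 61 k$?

235

A density-first pass picks youth orchestra + bike-lane pilot — 214 at 51 k$.
The 51 k$ tied up in youth orchestra and bike-lane pilot is better spent on street-tree planting + vaccination drive — total rises to 235 (57 k$).
Every other selection either busts 61 k$ or fails to beat 235.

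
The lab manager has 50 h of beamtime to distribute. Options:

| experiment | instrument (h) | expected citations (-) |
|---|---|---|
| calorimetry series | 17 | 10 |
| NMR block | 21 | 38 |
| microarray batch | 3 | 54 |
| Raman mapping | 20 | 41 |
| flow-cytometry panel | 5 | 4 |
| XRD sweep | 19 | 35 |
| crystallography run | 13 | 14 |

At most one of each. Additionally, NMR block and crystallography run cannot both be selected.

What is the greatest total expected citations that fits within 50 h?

137

Density check — microarray batch 18.00, Raman mapping 2.05, XRD sweep 1.84, NMR block 1.81 are the best per h.
Filling by ratio: microarray batch + Raman mapping + flow-cytometry panel + XRD sweep for 134, with 3 h left unused.
The 19 h tied up in XRD sweep is better spent on NMR block — total rises to 137 (49 h).
No other feasible combination exceeds 137.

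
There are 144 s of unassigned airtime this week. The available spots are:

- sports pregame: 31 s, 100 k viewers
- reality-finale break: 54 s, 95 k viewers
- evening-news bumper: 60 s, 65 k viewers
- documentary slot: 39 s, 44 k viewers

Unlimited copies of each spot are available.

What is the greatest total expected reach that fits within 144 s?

400

Density check — sports pregame 3.23, reality-finale break 1.76, documentary slot 1.13, evening-news bumper 1.08 are the best per s.
4×sports pregame uses 124 of the 144 s and totals 400.
The spare 20 s is too small for any remaining spot, and no exchange beats 400.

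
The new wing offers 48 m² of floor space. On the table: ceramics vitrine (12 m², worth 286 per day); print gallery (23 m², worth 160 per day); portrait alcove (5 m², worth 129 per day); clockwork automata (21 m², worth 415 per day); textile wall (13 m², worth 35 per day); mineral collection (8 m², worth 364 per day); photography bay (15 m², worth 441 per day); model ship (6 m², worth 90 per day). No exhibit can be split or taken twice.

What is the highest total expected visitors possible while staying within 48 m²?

1310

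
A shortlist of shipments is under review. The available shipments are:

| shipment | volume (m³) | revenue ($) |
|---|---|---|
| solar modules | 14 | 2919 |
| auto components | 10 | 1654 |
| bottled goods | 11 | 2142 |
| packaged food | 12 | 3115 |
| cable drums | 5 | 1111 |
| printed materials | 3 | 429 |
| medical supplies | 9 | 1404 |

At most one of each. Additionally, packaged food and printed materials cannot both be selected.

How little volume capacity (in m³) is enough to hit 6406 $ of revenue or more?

Minimise m³ subject to total revenue ≥ 6406.
solar modules + packaged food + cable drums reaches 7145 using 31 m³.
Any bundle with less than 31 m³ falls short of 6406.

31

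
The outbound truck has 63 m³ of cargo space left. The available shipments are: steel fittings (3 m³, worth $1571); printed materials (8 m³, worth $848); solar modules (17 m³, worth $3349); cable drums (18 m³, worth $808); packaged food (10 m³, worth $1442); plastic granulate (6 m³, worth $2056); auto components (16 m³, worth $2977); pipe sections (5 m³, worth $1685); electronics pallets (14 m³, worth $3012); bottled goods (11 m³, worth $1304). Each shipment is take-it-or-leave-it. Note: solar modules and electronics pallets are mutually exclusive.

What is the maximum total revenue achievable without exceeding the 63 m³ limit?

Steel fittings + printed materials + packaged food + plastic granulate + auto components + pipe sections + electronics pallets uses 62 of the 63 m³ and totals 13591.
No other feasible combination exceeds 13591.

13591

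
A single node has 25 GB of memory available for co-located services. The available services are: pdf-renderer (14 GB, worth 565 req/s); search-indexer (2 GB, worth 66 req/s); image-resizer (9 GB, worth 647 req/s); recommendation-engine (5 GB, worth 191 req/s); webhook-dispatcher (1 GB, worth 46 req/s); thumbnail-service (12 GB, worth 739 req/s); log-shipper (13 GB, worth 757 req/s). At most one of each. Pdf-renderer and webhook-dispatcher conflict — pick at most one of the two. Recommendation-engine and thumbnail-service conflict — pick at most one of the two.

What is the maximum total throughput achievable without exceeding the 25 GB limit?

A density-first pass picks search-indexer + image-resizer + webhook-dispatcher + thumbnail-service — 1498 at 24 GB.
Dropping thumbnail-service frees 12 GB; slotting in log-shipper (13 GB) lifts the total to 1516 at 25 GB.
An exhaustive check of the 128 subsets confirms 1516.

1516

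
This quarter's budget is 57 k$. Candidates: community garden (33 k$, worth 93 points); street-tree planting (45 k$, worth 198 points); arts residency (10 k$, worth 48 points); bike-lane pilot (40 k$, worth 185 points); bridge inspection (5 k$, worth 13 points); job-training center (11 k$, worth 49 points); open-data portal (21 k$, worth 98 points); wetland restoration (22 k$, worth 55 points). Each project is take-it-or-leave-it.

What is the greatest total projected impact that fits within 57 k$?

247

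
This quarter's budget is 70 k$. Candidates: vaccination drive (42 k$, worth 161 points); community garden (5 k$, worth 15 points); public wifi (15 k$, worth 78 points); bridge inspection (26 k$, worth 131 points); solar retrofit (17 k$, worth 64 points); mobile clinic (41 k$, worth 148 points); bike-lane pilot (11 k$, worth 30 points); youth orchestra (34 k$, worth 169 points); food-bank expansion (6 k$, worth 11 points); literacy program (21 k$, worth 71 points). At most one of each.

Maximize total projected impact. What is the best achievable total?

By projected impact per k$: public wifi 5.20, bridge inspection 5.04, youth orchestra 4.97, vaccination drive 3.83 lead.
A density-first pass picks community garden + public wifi + bridge inspection + solar retrofit + food-bank expansion — 299 at 69 k$.
A better packing is public wifi + youth orchestra + literacy program: 70 k$, total 318.
Every other selection either busts 70 k$ or fails to beat 318.

318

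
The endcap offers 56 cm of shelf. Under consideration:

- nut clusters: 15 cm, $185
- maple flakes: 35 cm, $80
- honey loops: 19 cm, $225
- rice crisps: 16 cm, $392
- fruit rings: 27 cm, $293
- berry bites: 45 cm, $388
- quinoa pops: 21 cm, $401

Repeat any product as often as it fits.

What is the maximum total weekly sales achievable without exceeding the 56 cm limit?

1185

Density check — rice crisps 24.50, quinoa pops 19.10, nut clusters 12.33 are the best per cm.
Filling by ratio: 3×rice crisps for 1176, with 8 cm left unused.
Replace rice crisps with quinoa pops: the trade gains 9 net, giving 1185 at 53 cm.
That's the maximum — no swap from here does better than 1185.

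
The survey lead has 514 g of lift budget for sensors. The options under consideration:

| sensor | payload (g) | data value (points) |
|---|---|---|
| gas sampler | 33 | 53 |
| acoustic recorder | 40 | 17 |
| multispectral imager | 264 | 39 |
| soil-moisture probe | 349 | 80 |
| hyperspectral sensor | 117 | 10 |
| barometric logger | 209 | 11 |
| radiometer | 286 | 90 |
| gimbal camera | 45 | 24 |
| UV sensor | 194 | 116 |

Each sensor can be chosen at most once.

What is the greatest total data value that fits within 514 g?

259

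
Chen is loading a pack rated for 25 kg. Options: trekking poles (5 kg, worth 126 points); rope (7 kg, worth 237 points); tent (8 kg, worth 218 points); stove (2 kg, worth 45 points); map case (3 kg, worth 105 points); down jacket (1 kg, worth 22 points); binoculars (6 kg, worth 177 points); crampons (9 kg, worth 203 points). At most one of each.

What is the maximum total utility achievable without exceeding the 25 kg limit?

Best packing: rope + tent + map case + down jacket + binoculars — 25 kg, 759 total.
Next best is rope + tent + map case + binoculars at 737 (24 kg) — short by 22.

759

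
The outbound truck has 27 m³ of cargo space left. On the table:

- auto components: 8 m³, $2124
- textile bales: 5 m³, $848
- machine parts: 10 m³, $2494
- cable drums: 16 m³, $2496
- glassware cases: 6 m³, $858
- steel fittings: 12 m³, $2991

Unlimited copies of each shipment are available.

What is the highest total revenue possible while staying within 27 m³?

6742

A density-first pass picks 3×auto components — 6372 at 24 m³.
Replace auto components with machine parts: the trade gains 370 net, giving 6742 at 26 m³.
Nothing else within 27 m³ beats 6742.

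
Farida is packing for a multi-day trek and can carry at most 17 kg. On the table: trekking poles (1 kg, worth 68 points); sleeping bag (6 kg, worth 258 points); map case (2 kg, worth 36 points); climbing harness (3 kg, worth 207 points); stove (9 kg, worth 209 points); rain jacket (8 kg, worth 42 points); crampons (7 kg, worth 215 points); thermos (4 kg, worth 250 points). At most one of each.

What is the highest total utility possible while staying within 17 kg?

819

Best packing: trekking poles + sleeping bag + map case + climbing harness + thermos — 16 kg, 819 total.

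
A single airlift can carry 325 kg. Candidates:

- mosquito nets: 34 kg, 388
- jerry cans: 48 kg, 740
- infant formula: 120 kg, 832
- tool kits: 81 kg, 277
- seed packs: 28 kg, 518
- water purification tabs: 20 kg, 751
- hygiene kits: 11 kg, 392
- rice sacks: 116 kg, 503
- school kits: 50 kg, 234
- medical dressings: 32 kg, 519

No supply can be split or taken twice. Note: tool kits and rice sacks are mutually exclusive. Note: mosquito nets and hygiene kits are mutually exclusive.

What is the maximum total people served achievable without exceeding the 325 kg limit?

Taking jerry cans + infant formula + seed packs + water purification tabs + hygiene kits + school kits + medical dressings: 309 kg used, 3986 in people served.
An exhaustive check of the 1024 subsets confirms 3986.

3986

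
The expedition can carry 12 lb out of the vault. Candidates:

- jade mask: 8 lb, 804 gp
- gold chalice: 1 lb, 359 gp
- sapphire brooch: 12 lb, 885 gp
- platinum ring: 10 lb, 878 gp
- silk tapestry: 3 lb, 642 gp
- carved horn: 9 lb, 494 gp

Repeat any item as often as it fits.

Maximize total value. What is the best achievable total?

4308

12×gold chalice uses 12 of the 12 lb and totals 4308.
No other feasible combination exceeds 4308.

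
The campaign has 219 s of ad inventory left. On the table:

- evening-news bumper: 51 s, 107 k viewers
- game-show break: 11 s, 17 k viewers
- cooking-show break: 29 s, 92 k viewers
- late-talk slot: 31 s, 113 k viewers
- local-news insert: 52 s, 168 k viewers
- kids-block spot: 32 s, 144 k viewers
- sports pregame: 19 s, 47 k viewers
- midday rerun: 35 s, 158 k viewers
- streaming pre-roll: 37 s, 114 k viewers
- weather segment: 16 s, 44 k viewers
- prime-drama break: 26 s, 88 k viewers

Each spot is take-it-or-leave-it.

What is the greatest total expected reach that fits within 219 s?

789

Filling by ratio: game-show break + cooking-show break + late-talk slot + local-news insert + kids-block spot + midday rerun + prime-drama break for 780, with 3 s left unused.
The 37 s tied up in game-show break and prime-drama break is better spent on streaming pre-roll — total rises to 789 (216 s).
Nothing else within 219 s beats 789.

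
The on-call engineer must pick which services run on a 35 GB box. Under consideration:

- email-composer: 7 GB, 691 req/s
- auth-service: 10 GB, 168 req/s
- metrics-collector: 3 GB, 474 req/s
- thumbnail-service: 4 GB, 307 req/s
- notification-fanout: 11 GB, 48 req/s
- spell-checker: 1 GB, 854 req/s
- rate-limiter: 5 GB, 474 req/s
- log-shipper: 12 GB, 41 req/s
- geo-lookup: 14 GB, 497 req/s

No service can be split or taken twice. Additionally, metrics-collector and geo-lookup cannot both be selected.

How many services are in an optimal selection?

The maximum throughput within 35 GB is 2968.
For example email-composer + auth-service + metrics-collector + thumbnail-service + spell-checker + rate-limiter achieves it, using 30 GB.
All optima have 6 services.

6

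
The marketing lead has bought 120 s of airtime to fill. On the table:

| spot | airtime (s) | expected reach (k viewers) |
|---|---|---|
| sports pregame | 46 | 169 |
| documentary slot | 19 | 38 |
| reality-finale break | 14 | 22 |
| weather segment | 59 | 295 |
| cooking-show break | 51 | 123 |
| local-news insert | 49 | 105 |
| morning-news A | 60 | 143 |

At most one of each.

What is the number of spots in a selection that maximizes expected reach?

Optimal total is 486.
sports pregame + reality-finale break + weather segment hits 486 at 119 s.
Every optimal selection uses 3 spots.

3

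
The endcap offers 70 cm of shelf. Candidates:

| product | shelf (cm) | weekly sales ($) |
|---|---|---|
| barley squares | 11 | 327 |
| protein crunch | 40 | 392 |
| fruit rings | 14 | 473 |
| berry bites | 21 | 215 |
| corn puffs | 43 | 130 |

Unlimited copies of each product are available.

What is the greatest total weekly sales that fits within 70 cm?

2365

Best packing: 5×fruit rings — 70 cm, 2365 total.
No other feasible combination exceeds 2365.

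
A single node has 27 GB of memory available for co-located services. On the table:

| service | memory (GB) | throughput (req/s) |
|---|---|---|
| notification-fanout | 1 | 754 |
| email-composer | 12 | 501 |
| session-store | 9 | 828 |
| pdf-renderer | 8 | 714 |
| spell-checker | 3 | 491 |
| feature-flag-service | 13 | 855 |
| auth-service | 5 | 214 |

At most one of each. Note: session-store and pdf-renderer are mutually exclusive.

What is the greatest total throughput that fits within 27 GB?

2928

Density check — notification-fanout 754.00, spell-checker 163.67, session-store 92.00 are the best per GB.
Notification-fanout + session-store + spell-checker + feature-flag-service uses 26 of the 27 GB and totals 2928.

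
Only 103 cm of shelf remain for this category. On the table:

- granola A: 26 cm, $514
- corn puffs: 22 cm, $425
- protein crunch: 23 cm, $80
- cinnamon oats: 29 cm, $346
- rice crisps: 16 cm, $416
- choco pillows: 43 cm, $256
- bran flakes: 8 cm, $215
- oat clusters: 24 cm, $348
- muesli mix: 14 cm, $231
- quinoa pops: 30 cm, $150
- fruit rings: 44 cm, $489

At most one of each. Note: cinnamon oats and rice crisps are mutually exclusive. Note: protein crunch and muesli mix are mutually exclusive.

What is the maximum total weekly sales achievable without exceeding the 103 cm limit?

1934

Density check — bran flakes 26.88, rice crisps 26.00, granola A 19.77, corn puffs 19.32 are the best per cm.
A density-first pass picks granola A + corn puffs + rice crisps + bran flakes + muesli mix — 1801 at 86 cm.
The 8 cm tied up in bran flakes is better spent on oat clusters — total rises to 1934 (102 cm).
That's the maximum — no feasible swap from here does better than 1934.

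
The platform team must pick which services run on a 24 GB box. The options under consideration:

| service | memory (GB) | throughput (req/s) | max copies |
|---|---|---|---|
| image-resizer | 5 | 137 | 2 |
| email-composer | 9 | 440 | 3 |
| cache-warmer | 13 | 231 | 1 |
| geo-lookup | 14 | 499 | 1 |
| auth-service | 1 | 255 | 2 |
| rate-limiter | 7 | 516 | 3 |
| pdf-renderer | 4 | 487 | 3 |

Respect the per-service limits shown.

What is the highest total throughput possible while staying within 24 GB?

2516

The ratio heuristic lands on 2×auth-service + rate-limiter + 3×pdf-renderer (2487) but leaves 3 GB idle.
The 4 GB tied up in pdf-renderer is better spent on rate-limiter — total rises to 2516 (24 GB).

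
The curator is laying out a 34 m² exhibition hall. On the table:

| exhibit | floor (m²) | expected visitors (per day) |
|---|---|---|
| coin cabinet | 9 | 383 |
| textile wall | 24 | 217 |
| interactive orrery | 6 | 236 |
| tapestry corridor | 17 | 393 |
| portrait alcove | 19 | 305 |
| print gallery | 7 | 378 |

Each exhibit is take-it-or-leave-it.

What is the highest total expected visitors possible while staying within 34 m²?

Filling by ratio: coin cabinet + interactive orrery + print gallery for 997, with 12 m² left unused.
Replace interactive orrery with tapestry corridor: the trade gains 157 net, giving 1154 at 33 m².
Next best is coin cabinet + interactive orrery + tapestry corridor at 1012 (32 m²) — short by 142.

1154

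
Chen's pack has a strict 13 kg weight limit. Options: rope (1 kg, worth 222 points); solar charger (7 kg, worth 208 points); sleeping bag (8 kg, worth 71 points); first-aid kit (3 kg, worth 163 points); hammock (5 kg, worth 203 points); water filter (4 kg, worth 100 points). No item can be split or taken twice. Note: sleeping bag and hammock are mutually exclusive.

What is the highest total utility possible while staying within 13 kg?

688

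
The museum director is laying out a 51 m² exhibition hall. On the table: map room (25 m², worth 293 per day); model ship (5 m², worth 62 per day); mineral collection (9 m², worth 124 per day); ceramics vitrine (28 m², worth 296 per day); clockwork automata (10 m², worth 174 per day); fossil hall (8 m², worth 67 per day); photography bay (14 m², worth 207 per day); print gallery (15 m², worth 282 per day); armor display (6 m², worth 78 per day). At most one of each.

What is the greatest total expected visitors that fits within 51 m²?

803

By expected visitors per m²: print gallery 18.80, clockwork automata 17.40, photography bay 14.79 lead.
Taking the top-ratio exhibits first gives mineral collection + clockwork automata + photography bay + print gallery for 787 (48 m²).
The 9 m² tied up in mineral collection is better spent on model ship + armor display — total rises to 803 (50 m²).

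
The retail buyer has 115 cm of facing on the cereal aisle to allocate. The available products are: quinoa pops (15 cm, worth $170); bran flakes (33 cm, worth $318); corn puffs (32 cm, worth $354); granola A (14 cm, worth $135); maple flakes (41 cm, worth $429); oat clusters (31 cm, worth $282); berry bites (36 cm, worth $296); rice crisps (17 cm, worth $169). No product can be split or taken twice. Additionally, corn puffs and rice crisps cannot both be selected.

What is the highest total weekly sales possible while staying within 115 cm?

1124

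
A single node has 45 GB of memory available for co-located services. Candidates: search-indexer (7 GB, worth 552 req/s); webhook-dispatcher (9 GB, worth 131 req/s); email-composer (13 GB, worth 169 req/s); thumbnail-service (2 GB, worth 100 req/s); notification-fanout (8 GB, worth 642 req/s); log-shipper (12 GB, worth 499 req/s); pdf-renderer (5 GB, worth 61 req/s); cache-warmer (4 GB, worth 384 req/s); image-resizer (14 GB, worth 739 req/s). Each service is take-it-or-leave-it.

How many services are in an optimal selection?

Best achievable throughput is 2816.
One optimal bundle: search-indexer + notification-fanout + log-shipper + cache-warmer + image-resizer (45 GB).
Any selection reaching 2816 contains exactly 5 services.

5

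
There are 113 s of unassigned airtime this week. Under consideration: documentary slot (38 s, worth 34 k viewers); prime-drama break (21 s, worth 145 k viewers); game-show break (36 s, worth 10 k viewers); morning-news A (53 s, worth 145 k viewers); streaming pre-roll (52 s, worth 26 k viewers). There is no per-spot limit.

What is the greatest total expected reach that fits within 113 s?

Ranking by ratio (expected reach/s): prime-drama break 6.90, morning-news A 2.74, documentary slot 0.89, streaming pre-roll 0.50.
The ratio ordering already packs tightly: 5×prime-drama break, 105 s, 725.

725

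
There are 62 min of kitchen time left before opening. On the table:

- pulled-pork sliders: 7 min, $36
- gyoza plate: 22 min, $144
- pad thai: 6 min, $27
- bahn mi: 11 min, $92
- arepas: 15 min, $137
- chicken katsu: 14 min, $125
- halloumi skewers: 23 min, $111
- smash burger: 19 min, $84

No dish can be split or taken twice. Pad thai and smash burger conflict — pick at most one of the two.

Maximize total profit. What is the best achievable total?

498

Gyoza plate + bahn mi + arepas + chicken katsu uses 62 of the 62 min and totals 498.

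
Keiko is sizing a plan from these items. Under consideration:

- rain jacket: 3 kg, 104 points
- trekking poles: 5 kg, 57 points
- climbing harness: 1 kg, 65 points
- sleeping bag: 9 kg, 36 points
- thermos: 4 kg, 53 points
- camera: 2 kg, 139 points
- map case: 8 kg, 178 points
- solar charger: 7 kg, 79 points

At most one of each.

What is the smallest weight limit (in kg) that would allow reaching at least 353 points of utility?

10

Need the lightest bundle worth ≥ 353.
rain jacket + climbing harness + thermos + camera: 361 utility at 10 kg.
No combination under 10 kg hits 353.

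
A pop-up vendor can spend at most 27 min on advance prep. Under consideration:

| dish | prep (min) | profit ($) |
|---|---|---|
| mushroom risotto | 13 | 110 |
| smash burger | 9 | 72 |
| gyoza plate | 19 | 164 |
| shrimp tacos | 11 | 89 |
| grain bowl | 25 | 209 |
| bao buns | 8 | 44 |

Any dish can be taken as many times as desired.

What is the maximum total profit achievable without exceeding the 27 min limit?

Density check — gyoza plate 8.63, mushroom risotto 8.46, grain bowl 8.36 are the best per min.
Greedy by ratio would take gyoza plate + bao buns: 27 min used, total 208.
The 27 min tied up in gyoza plate and bao buns is better spent on 2×mushroom risotto — total rises to 220 (26 min).
Every other selection either busts 27 min or fails to beat 220.

220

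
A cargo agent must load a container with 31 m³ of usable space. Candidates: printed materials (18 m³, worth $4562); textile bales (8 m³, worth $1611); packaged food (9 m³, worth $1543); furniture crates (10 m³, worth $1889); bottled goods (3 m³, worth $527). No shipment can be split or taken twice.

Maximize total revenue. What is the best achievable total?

Density check — printed materials 253.44, textile bales 201.38, furniture crates 188.90 are the best per m³.
Filling by ratio: printed materials + textile bales + bottled goods for 6700, with 2 m³ left unused.
Dropping textile bales frees 8 m³; slotting in furniture crates (10 m³) lifts the total to 6978 at 31 m³.

6978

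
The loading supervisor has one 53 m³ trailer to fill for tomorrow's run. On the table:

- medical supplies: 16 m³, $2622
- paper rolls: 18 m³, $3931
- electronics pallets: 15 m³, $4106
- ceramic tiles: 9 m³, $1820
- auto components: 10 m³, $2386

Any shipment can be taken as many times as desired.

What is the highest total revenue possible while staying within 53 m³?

Filling by ratio: 3×electronics pallets for 12318, with 8 m³ left unused.
Replace electronics pallets with 2×auto components: the trade gains 666 net, giving 12984 at 50 m³.
Nothing else within 53 m³ beats 12984.

12984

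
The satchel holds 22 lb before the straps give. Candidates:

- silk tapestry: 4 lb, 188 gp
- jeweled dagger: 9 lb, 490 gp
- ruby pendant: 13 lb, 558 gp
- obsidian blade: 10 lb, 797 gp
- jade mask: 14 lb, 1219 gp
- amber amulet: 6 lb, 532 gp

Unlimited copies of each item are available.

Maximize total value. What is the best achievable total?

By value per lb: amber amulet 88.67, jade mask 87.07, obsidian blade 79.70 lead.
Greedy by ratio would take silk tapestry + 3×amber amulet: 22 lb used, total 1784.
The 10 lb tied up in silk tapestry and amber amulet is better spent on obsidian blade — total rises to 1861 (22 lb).
That's the maximum — no swap from here does better than 1861.

1861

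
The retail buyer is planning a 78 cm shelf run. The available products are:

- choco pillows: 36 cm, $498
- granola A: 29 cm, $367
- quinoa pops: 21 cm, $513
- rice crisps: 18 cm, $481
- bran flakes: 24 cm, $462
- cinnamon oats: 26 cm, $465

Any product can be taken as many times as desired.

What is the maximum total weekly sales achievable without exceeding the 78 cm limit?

1988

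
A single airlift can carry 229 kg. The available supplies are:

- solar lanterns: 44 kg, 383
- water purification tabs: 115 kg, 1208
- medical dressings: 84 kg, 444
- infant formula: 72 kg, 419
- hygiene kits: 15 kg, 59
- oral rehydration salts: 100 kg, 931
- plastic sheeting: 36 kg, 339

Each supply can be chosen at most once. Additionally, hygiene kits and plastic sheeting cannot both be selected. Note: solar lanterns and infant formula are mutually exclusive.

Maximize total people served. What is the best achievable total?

Water purification tabs + oral rehydration salts uses 215 of the 229 kg and totals 2139.
The closest alternative, water purification tabs + infant formula + plastic sheeting, reaches only 1966.

2139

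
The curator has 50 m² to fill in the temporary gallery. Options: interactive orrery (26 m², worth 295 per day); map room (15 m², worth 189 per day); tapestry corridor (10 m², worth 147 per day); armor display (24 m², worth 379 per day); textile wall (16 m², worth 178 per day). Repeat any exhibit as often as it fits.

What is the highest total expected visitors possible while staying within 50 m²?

By expected visitors per m²: armor display 15.79, tapestry corridor 14.70, map room 12.60 lead.
2×armor display uses 48 of the 50 m² and totals 758.
No other feasible combination exceeds 758.

758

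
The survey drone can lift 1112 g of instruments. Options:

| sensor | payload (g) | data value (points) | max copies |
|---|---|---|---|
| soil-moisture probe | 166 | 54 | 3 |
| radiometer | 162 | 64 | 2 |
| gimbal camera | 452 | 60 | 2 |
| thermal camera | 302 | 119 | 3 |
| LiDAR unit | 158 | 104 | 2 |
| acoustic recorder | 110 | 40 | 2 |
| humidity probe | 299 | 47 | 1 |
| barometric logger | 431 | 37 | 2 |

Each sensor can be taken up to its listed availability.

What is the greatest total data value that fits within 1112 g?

Density check — LiDAR unit 0.66, radiometer 0.40, thermal camera 0.39 are the best per g.
A density-first pass picks 2×radiometer + thermal camera + 2×LiDAR unit + acoustic recorder — 495 at 1052 g.
The 272 g tied up in radiometer and acoustic recorder is better spent on thermal camera — total rises to 510 (1082 g).

510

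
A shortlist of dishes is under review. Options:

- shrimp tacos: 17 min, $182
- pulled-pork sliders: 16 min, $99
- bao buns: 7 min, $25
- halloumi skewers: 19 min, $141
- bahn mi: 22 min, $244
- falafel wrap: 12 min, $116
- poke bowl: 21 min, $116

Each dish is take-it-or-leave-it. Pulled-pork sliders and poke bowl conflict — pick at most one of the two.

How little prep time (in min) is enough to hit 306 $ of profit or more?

34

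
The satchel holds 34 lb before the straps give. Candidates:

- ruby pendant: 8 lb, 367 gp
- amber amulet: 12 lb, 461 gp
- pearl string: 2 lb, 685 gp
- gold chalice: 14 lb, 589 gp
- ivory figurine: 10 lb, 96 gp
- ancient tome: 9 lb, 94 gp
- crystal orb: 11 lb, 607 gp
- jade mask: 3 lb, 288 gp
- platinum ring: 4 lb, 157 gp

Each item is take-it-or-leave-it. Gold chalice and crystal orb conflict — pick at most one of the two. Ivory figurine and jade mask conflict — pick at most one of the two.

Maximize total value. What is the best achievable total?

2198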